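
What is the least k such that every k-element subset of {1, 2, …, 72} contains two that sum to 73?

Partition {1, …, 72} into 36 pairs: {1,72}, {2,71}, …, {36,37}.
Choosing 36 integers — say the integers 1 through 36 — takes one from each pair and avoids the property.
Choosing 37 forces two into the same pair by pigeonhole, and those sum to 73. So 37.

37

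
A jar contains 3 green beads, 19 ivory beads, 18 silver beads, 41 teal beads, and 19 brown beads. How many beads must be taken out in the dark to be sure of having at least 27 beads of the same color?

86

In the worst case we take at most 26 of each color, but all 3 green, all 19 ivory, all 18 silver, and all 19 brown (fewer than 26), giving 3 + 19 + 18 + 26 + 19 = 85.
One more bead then forces some color to 27, so 85 + 1 = 86.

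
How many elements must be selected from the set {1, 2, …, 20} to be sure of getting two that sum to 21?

Partition {1, …, 20} into 10 pairs: {1,20}, {2,19}, …, {10,11}.
Choosing 10 integers — say the integers 1 through 10 — takes one from each pair and avoids the property.
Choosing 11 forces two into the same pair by pigeonhole, and those sum to 21. So 11.

11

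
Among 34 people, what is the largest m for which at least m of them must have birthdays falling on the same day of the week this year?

5

The 34 people fall into 7 days of the week.
If each of the 7 days of the week held at most 4, the total would be at most 7 × 4 = 28 < 34, a contradiction.
So at least one holds ⌈34/7⌉ = 5.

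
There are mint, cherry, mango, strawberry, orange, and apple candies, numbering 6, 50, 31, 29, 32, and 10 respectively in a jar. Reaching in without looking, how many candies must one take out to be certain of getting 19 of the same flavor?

89

In the worst case we take at most 18 of each flavor, but all 6 mint and all 10 apple (fewer than 18), giving 6 + 18 + 18 + 18 + 18 + 10 = 88.
One more candy then forces some flavor to 19, so 88 + 1 = 89.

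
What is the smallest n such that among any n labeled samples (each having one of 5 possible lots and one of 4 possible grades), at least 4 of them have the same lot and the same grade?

There are 5 × 4 = 20 (lot, grade) combinations acting as pigeonholes.
With 20 × 3 = 60 labeled samples we could place exactly 3 in each, with no (lot, grade) pair reaching 4.
One more forces some (lot, grade) pair to hold 4, so 60 + 1 = 61.

61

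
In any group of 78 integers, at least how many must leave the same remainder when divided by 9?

The 78 integers fall into 9 residue classes modulo 9.
If each of the 9 residue classes modulo 9 held at most 8, the total would be at most 9 × 8 = 72 < 78, a contradiction.
So at least one holds ⌈78/9⌉ = 9.

9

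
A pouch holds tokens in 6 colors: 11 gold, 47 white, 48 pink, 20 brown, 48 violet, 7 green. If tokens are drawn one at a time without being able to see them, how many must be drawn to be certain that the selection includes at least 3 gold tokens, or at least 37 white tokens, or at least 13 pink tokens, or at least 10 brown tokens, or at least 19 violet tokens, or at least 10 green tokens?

Each of the 6 colors has its own threshold; avoid all of them simultaneously.
The worst case stops just short of every target: 2 gold, 36 white, 12 pink, 9 brown, 18 violet, all 7 green — 2 + 36 + 12 + 9 + 18 + 7 = 84 tokens.
One more token must push some color to its target, so 84 + 1 = 85.

85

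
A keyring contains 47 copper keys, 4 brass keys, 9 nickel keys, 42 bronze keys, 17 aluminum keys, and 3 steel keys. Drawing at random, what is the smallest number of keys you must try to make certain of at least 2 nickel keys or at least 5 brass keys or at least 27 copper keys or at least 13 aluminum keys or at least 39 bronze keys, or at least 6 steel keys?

85

The worst case stops just short of every target: 26 copper, 4 brass, 1 nickel, 38 bronze, 12 aluminum, all 3 steel — 26 + 4 + 1 + 38 + 12 + 3 = 84 keys.
One more key must push some type to its target, so 84 + 1 = 85.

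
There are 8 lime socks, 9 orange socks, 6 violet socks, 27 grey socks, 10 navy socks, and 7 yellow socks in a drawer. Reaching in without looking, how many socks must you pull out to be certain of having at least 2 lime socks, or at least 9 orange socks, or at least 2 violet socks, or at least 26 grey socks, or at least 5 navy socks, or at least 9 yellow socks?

The worst case stops just short of every target: 1 lime, 8 orange, 1 violet, 25 grey, 4 navy, all 7 yellow — 1 + 8 + 1 + 25 + 4 + 7 = 46 socks.
One more sock must push some color to its target, so 46 + 1 = 47.

47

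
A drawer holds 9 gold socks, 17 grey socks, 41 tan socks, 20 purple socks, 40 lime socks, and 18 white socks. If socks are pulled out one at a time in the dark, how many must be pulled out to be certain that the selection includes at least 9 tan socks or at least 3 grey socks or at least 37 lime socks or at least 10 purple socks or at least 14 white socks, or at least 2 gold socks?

70

The worst case stops just short of every target: 1 gold, 2 grey, 8 tan, 9 purple, 36 lime, 13 white — 1 + 2 + 8 + 9 + 36 + 13 = 69 socks.
One more sock must push some color to its target, so 69 + 1 = 70.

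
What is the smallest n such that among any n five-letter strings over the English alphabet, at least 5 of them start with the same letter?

There are 26 possible first letters acting as pigeonholes.
With 26 × 4 = 104 five-letter strings over the English alphabet we could place exactly 4 in each, with no class reaching 5.
One more forces some class to hold 5, so 104 + 1 = 105.

105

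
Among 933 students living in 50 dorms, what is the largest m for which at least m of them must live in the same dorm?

19

If each of the 50 dorms held at most 18, the total would be at most 50 × 18 = 900 < 933, a contradiction.
So at least one holds ⌈933/50⌉ = 19.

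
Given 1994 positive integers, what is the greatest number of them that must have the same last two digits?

20

There are 100 possible two-digit endings, which serve as the pigeonholes.
If each of the 100 possible two-digit endings held at most 19, the total would be at most 100 × 19 = 1900 < 1994, a contradiction.
So at least one holds ⌈1994/100⌉ = 20.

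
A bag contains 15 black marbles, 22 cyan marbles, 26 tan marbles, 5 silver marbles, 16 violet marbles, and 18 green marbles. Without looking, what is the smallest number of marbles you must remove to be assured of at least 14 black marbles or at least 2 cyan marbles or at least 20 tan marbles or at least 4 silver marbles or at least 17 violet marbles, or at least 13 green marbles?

Each of the 6 colors has its own threshold; avoid all of them simultaneously.
The worst case stops just short of every target: 13 black, 1 cyan, 19 tan, 3 silver, 16 violet, 12 green — 13 + 1 + 19 + 3 + 16 + 12 = 64 marbles.
One more marble must push some color to its target, so 64 + 1 = 65.

65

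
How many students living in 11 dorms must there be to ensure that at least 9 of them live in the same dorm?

89

There are 11 dorms acting as pigeonholes.
With 11 × 8 = 88 students we could place exactly 8 in each, with no class reaching 9.
One more forces some class to hold 9, so 88 + 1 = 89.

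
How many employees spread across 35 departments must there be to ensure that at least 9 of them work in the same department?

281

There are 35 departments acting as pigeonholes.
With 35 × 8 = 280 employees we could place exactly 8 in each, with no class reaching 9.
One more forces some class to hold 9, so 280 + 1 = 281.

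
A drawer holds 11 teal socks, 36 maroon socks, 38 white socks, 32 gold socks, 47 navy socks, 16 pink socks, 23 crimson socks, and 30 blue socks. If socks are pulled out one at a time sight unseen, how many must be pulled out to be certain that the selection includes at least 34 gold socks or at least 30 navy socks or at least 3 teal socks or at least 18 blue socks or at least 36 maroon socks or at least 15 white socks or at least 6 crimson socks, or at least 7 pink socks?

141

The worst case stops just short of every target: 2 teal, 35 maroon, 14 white, all 32 gold, 29 navy, 6 pink, 5 crimson, 17 blue — 2 + 35 + 14 + 32 + 29 + 6 + 5 + 17 = 140 socks.
One more sock must push some color to its target, so 140 + 1 = 141.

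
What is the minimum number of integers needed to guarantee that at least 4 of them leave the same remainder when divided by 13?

40

There are 13 residue classes modulo 13 acting as pigeonholes.
With 13 × 3 = 39 integers we could place exactly 3 in each, with no class reaching 4.
One more forces some class to hold 4, so 39 + 1 = 40.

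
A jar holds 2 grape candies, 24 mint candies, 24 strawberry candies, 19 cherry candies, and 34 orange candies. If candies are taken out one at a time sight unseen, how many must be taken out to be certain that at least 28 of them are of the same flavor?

97

In the worst case we take at most 27 of each flavor, but all 2 grape, all 24 mint, all 24 strawberry, and all 19 cherry (fewer than 27), giving 2 + 24 + 24 + 19 + 27 = 96.
One more candy then forces some flavor to 28, so 96 + 1 = 97.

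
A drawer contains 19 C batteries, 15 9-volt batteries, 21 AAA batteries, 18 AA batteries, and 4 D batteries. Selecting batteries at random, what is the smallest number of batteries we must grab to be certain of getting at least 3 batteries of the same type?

Treat the 5 types as pigeonholes.
The worst case takes 2 batteries of each type without reaching 3 of any: 5 × 2 = 10.
The next battery must bring some type to 3, so 10 + 1 = 11.

11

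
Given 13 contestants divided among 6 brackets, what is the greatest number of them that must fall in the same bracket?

3

The 13 contestants fall into 6 brackets.
If each of the 6 brackets held at most 2, the total would be at most 6 × 2 = 12 < 13, a contradiction.
So at least one holds ⌈13/6⌉ = 3.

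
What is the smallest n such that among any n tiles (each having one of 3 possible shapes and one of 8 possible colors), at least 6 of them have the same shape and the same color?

There are 3 × 8 = 24 (shape, color) combinations acting as pigeonholes.
With 24 × 5 = 120 tiles we could place exactly 5 in each, with no (shape, color) pair reaching 6.
One more forces some (shape, color) pair to hold 6, so 120 + 1 = 121.

121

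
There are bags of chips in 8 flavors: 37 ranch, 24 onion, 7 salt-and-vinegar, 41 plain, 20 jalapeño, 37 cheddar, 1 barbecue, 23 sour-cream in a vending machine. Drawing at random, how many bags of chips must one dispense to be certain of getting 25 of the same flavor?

In the worst case we take at most 24 of each flavor, but all 7 salt-and-vinegar, all 20 jalapeño, all 1 barbecue, and all 23 sour-cream (fewer than 24), giving 24 + 24 + 7 + 24 + 20 + 24 + 1 + 23 = 147.
One more bag of chips then forces some flavor to 25, so 147 + 1 = 148.

148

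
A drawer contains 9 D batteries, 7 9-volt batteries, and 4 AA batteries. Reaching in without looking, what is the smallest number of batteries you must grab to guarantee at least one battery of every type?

The hardest type to obtain is AA: we could draw every other battery first — 20 − 4 = 16 batteries — without a single AA one.
The next draw must be AA, so 16 + 1 = 17.

17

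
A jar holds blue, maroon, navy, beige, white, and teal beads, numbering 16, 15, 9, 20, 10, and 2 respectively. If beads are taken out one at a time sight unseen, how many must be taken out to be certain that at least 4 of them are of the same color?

18

Treat the 6 colors as pigeonholes.
In the worst case we take at most 3 of each color, but all 2 teal (fewer than 3), giving 3 + 3 + 3 + 3 + 3 + 2 = 17.
One more bead then forces some color to 4, so 17 + 1 = 18.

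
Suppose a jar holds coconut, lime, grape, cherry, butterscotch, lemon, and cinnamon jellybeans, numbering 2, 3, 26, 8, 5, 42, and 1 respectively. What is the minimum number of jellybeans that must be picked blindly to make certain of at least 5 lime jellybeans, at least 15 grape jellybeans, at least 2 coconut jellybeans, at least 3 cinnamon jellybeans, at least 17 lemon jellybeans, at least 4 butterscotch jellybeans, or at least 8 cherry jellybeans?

The worst case stops just short of every target: 1 coconut, all 3 lime, 14 grape, 7 cherry, 3 butterscotch, 16 lemon, all 1 cinnamon — 1 + 3 + 14 + 7 + 3 + 16 + 1 = 45 jellybeans.
One more jellybean must push some flavor to its target, so 45 + 1 = 46.

46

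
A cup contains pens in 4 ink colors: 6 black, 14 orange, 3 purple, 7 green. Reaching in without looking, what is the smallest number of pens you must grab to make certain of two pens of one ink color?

5

Treat the 4 ink colors as pigeonholes.
The worst case takes 1 pen of each ink color without reaching 2 of any: 4 × 1 = 4.
The next pen must bring some ink color to 2, so 4 + 1 = 5.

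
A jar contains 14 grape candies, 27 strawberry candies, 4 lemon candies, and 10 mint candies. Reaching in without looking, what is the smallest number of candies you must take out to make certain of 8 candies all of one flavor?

In the worst case we take at most 7 of each flavor, but all 4 lemon (fewer than 7), giving 7 + 7 + 4 + 7 = 25.
One more candy then forces some flavor to 8, so 25 + 1 = 26.

26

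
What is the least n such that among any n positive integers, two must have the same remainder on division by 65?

Two integers differ by a multiple of 65 exactly when they share a remainder mod 65.
There are 65 residue classes mod 65, so 65 integers can all lie in distinct classes.
One more integer must repeat a residue, giving a difference divisible by 65. So n = 65 + 1 = 66.

66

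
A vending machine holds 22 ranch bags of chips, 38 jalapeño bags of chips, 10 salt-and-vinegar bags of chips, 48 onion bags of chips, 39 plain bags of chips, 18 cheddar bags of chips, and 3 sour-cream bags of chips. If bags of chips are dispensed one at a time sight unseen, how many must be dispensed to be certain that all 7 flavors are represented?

The hardest flavor to obtain is sour-cream: we could draw every other bag of chips first — 178 − 3 = 175 bags of chips — without a single sour-cream one.
The next draw must be sour-cream, so 175 + 1 = 176.

176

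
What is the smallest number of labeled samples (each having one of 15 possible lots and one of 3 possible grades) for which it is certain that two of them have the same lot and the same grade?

46

There are 15 × 3 = 45 (lot, grade) combinations acting as pigeonholes.
With 45 labeled samples we could place one in each, avoiding any repeat.
One more forces some (lot, grade) pair to hold 2, so 45 + 1 = 46.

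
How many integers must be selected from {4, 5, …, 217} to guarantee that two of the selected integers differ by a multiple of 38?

Use the pigeonhole principle on residue classes: group the integers by remainder mod 38; there are 38 residue classes, each nonempty in this range.
Choosing one from each class (38 integers) avoids any shared remainder.
One more choice must repeat a class, so two differ by a multiple of 38. Hence 38 + 1 = 39.

39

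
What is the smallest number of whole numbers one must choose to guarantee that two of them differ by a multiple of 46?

47

Two integers differ by a multiple of 46 exactly when they share a remainder mod 46.
There are 46 residue classes mod 46, so 46 integers can all lie in distinct classes.
One more integer must repeat a residue, giving a difference divisible by 46. So n = 46 + 1 = 47.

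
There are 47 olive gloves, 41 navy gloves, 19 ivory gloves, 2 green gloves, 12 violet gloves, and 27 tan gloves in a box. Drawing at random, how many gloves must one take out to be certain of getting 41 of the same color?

Treat the 6 colors as pigeonholes.
In the worst case we take at most 40 of each color, but all 19 ivory, all 2 green, all 12 violet, and all 27 tan (fewer than 40), giving 40 + 40 + 19 + 2 + 12 + 27 = 140.
One more glove then forces some color to 41, so 140 + 1 = 141.

141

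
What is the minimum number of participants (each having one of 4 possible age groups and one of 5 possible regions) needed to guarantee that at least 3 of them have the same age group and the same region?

41

There are 4 × 5 = 20 (age group, region) combinations acting as pigeonholes.
With 20 × 2 = 40 participants we could place exactly 2 in each, with no (age group, region) pair reaching 3.
One more forces some (age group, region) pair to hold 3, so 40 + 1 = 41.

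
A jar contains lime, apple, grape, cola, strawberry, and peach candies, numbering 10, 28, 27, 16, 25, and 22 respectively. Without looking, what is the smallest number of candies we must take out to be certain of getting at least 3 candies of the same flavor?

13

The worst case takes 2 candies of each flavor without reaching 3 of any: 6 × 2 = 12.
The next candy must bring some flavor to 3, so 12 + 1 = 13.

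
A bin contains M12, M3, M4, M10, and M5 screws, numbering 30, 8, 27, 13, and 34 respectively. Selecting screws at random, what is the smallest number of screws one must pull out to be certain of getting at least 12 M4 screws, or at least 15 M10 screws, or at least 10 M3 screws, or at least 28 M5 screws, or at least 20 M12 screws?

79

Each of the 5 sizes has its own threshold; avoid all of them simultaneously.
The worst case stops just short of every target: 19 M12, all 8 M3, 11 M4, all 13 M10, 27 M5 — 19 + 8 + 11 + 13 + 27 = 78 screws.
One more screw must push some size to its target, so 78 + 1 = 79.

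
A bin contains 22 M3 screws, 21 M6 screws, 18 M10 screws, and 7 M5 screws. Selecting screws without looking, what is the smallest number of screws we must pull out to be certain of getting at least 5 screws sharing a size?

Treat the 4 sizes as pigeonholes.
The worst case takes 4 screws of each size without reaching 5 of any: 4 × 4 = 16.
The next screw must bring some size to 5, so 16 + 1 = 17.

17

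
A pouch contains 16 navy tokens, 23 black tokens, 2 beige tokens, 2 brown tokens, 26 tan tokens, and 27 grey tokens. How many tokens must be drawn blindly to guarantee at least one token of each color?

95

The hardest color to obtain is beige: we could draw every other token first — 96 − 2 = 94 tokens — without a single beige one.
The next draw must be beige, so 94 + 1 = 95.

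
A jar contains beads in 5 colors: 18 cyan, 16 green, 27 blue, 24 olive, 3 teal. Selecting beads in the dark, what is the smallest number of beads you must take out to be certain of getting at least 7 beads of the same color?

28

Treat the 5 colors as pigeonholes.
In the worst case we take at most 6 of each color, but all 3 teal (fewer than 6), giving 6 + 6 + 6 + 6 + 3 = 27.
One more bead then forces some color to 7, so 27 + 1 = 28.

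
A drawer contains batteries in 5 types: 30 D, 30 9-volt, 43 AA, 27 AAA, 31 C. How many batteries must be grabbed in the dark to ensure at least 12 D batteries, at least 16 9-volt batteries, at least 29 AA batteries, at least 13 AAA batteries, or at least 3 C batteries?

The worst case stops just short of every target: 11 D, 15 9-volt, 28 AA, 12 AAA, 2 C — 11 + 15 + 28 + 12 + 2 = 68 batteries.
One more battery must push some type to its target, so 68 + 1 = 69.

69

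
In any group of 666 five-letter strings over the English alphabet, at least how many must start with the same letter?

The 666 five-letter strings over the English alphabet fall into 26 possible first letters.
If each of the 26 possible first letters held at most 25, the total would be at most 26 × 25 = 650 < 666, a contradiction.
So at least one holds ⌈666/26⌉ = 26.

26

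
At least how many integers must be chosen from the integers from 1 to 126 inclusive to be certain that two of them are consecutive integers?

64

Partition {1, …, 126} into 63 pairs: {1,2}, {3,4}, …, {125,126}.
Choosing 63 integers — say the 63 even numbers 2, 4, …, 126 — takes one from each pair and avoids the property.
Choosing 64 forces two into the same pair by pigeonhole, and those are consecutive. So 64.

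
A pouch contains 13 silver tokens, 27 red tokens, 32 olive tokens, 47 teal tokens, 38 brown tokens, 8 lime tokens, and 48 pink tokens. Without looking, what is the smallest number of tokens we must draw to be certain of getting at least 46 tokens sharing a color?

Treat the 7 colors as pigeonholes.
In the worst case we take at most 45 of each color, but all 13 silver, all 27 red, all 32 olive, all 38 brown, and all 8 lime (fewer than 45), giving 13 + 27 + 32 + 45 + 38 + 8 + 45 = 208.
One more token then forces some color to 46, so 208 + 1 = 209.

209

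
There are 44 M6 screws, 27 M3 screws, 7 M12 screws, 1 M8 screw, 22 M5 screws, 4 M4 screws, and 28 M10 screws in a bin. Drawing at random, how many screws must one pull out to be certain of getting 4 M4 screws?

The worst case draws every non-M4 screw first: 44 + 27 + 7 + 1 + 22 + 28 = 129.
The next 4 draws are then forced to be M4, giving 129 + 4 = 133.

133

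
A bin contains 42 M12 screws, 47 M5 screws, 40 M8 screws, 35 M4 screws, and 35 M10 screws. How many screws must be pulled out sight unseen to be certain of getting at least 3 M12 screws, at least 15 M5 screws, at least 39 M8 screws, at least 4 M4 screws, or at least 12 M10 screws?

69

Each of the 5 sizes has its own threshold; avoid all of them simultaneously.
The worst case stops just short of every target: 2 M12, 14 M5, 38 M8, 3 M4, 11 M10 — 2 + 14 + 38 + 3 + 11 = 68 screws.
One more screw must push some size to its target, so 68 + 1 = 69.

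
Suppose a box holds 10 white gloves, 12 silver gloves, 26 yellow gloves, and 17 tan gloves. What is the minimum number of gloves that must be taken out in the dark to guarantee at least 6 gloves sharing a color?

21

The worst case takes 5 gloves of each color without reaching 6 of any: 4 × 5 = 20.
The next glove must bring some color to 6, so 20 + 1 = 21.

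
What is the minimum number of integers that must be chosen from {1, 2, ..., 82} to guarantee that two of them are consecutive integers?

Partition {1, …, 82} into 41 pairs: {1,2}, {3,4}, …, {81,82}.
Choosing 41 integers — say the 41 even numbers 2, 4, …, 82 — takes one from each pair and avoids the property.
Choosing 42 forces two into the same pair by pigeonhole, and those are consecutive. So 42.

42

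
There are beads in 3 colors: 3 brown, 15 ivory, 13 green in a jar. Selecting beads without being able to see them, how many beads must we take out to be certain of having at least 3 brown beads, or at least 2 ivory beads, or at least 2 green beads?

Each of the 3 colors has its own threshold; avoid all of them simultaneously.
The worst case stops just short of every target: 2 brown, 1 ivory, 1 green — 2 + 1 + 1 = 4 beads.
One more bead must push some color to its target, so 4 + 1 = 5.

5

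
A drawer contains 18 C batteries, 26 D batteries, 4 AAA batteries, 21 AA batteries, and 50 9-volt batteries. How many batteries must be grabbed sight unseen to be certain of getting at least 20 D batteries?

To avoid D batteries as long as possible, exhaust the other 4 types first.
The worst case draws every non-D battery first: 18 + 4 + 21 + 50 = 93.
The next 20 draws are then forced to be D, giving 93 + 20 = 113.

113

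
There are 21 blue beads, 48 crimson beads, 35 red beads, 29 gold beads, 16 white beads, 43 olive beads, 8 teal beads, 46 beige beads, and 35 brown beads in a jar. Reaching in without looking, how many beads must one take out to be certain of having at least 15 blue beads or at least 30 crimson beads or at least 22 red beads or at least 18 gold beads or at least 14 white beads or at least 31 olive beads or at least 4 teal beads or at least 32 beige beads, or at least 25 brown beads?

Each of the 9 colors has its own threshold; avoid all of them simultaneously.
The worst case stops just short of every target: 14 blue, 29 crimson, 21 red, 17 gold, 13 white, 30 olive, 3 teal, 31 beige, 24 brown — 14 + 29 + 21 + 17 + 13 + 30 + 3 + 31 + 24 = 182 beads.
One more bead must push some color to its target, so 182 + 1 = 183.

183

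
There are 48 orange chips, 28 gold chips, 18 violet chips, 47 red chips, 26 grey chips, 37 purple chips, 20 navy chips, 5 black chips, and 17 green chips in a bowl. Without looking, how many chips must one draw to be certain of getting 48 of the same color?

246

Treat the 9 colors as pigeonholes.
In the worst case we take at most 47 of each color, but all 28 gold, all 18 violet, all 26 grey, all 37 purple, all 20 navy, all 5 black, and all 17 green (fewer than 47), giving 47 + 28 + 18 + 47 + 26 + 37 + 20 + 5 + 17 = 245.
One more chip then forces some color to 48, so 245 + 1 = 246.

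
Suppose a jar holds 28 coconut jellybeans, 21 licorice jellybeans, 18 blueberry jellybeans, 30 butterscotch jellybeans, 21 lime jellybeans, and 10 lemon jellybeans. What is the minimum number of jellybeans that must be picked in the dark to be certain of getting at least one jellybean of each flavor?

The hardest flavor to obtain is lemon: we could draw every other jellybean first — 128 − 10 = 118 jellybeans — without a single lemon one.
The next draw must be lemon, so 118 + 1 = 119.

119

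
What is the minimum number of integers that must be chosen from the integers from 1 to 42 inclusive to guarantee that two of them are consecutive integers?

Partition {1, …, 42} into 21 pairs: {1,2}, {3,4}, …, {41,42}.
Choosing 21 integers — say the 21 even numbers 2, 4, …, 42 — takes one from each pair and avoids the property.
Choosing 22 forces two into the same pair by pigeonhole, and those are consecutive. So 22.

22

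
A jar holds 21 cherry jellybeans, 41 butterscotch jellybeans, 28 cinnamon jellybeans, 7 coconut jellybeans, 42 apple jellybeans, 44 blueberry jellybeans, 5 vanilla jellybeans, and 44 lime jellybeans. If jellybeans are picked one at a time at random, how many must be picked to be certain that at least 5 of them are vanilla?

232

The worst case draws every non-vanilla jellybean first: 21 + 41 + 28 + 7 + 42 + 44 + 44 = 227.
The next 5 draws are then forced to be vanilla, giving 227 + 5 = 232.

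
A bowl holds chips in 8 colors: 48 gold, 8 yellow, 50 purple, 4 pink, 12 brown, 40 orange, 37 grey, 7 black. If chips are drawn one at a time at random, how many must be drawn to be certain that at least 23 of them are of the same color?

120

In the worst case we take at most 22 of each color, but all 8 yellow, all 4 pink, all 12 brown, and all 7 black (fewer than 22), giving 22 + 8 + 22 + 4 + 12 + 22 + 22 + 7 = 119.
One more chip then forces some color to 23, so 119 + 1 = 120.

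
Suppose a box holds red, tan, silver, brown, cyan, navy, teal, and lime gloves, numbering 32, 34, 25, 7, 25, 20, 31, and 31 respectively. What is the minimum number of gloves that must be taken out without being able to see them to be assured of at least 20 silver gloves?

200

The worst case draws every non-silver glove first: 32 + 34 + 7 + 25 + 20 + 31 + 31 = 180.
The next 20 draws are then forced to be silver, giving 180 + 20 = 200.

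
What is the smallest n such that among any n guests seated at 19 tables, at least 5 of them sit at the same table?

There are 19 tables acting as pigeonholes.
With 19 × 4 = 76 guests we could place exactly 4 in each, with no class reaching 5.
One more forces some class to hold 5, so 76 + 1 = 77.

77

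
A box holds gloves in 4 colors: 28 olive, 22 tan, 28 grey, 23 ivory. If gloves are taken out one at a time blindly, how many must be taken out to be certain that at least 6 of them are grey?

79

The worst case draws every non-grey glove first: 28 + 22 + 23 = 73.
The next 6 draws are then forced to be grey, giving 73 + 6 = 79.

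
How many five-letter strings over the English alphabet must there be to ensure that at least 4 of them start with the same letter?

79

There are 26 possible first letters acting as pigeonholes.
With 26 × 3 = 78 five-letter strings over the English alphabet we could place exactly 3 in each, with no class reaching 4.
One more forces some class to hold 4, so 78 + 1 = 79.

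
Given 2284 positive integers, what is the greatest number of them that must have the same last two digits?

The 2284 positive integers fall into 100 possible two-digit endings.
If each of the 100 possible two-digit endings held at most 22, the total would be at most 100 × 22 = 2200 < 2284, a contradiction.
So at least one holds ⌈2284/100⌉ = 23.

23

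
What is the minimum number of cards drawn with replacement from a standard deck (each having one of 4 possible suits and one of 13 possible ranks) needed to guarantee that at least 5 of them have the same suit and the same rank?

209

There are 4 × 13 = 52 (suit, rank) combinations acting as pigeonholes.
With 52 × 4 = 208 cards drawn with replacement from a standard deck we could place exactly 4 in each, with no (suit, rank) pair reaching 5.
One more forces some (suit, rank) pair to hold 5, so 208 + 1 = 209.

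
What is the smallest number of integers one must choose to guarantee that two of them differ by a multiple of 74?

75

Use the pigeonhole principle on residue classes: two integers differ by a multiple of 74 exactly when they share a remainder mod 74.
There are 74 residue classes mod 74, so 74 integers can all lie in distinct classes.
One more integer must repeat a residue, giving a difference divisible by 74. So n = 74 + 1 = 75.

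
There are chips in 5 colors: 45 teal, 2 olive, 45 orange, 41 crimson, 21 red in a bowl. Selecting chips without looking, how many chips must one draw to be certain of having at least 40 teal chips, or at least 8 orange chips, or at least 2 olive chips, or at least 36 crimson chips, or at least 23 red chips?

The worst case stops just short of every target: 39 teal, 1 olive, 7 orange, 35 crimson, all 21 red — 39 + 1 + 7 + 35 + 21 = 103 chips.
One more chip must push some color to its target, so 103 + 1 = 104.

104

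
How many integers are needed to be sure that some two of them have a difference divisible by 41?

Use the pigeonhole principle on residue classes: two integers differ by a multiple of 41 exactly when they share a remainder mod 41.
There are 41 residue classes mod 41, so 41 integers can all lie in distinct classes.
One more integer must repeat a residue, giving a difference divisible by 41. So n = 41 + 1 = 42.

42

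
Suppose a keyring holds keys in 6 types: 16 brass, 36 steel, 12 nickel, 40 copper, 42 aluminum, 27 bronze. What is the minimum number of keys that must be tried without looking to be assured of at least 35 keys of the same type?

In the worst case we take at most 34 of each type, but all 16 brass, all 12 nickel, and all 27 bronze (fewer than 34), giving 16 + 34 + 12 + 34 + 34 + 27 = 157.
One more key then forces some type to 35, so 157 + 1 = 158.

158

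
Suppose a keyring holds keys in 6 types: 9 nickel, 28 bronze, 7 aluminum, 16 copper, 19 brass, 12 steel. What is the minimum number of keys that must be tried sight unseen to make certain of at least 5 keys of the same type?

The worst case takes 4 keys of each type without reaching 5 of any: 6 × 4 = 24.
The next key must bring some type to 5, so 24 + 1 = 25.

25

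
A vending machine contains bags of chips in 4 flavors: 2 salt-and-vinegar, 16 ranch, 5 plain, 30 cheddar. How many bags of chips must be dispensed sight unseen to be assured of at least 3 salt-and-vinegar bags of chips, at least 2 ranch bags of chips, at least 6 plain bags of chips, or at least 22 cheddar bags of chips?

30

The worst case stops just short of every target: 2 salt-and-vinegar, 1 ranch, 5 plain, 21 cheddar — 2 + 1 + 5 + 21 = 29 bags of chips.
One more bag of chips must push some flavor to its target, so 29 + 1 = 30.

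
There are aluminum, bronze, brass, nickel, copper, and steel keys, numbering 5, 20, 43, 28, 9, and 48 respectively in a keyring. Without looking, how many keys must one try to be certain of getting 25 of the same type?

107

In the worst case we take at most 24 of each type, but all 5 aluminum, all 20 bronze, and all 9 copper (fewer than 24), giving 5 + 20 + 24 + 24 + 9 + 24 = 106.
One more key then forces some type to 25, so 106 + 1 = 107.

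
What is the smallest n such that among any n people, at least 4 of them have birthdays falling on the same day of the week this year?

22

There are 7 days of the week acting as pigeonholes.
With 7 × 3 = 21 people we could place exactly 3 in each, with no class reaching 4.
One more forces some class to hold 4, so 21 + 1 = 22.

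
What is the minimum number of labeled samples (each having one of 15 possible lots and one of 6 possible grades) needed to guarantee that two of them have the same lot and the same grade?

91

There are 15 × 6 = 90 (lot, grade) combinations acting as pigeonholes.
With 90 labeled samples we could place one in each, avoiding any repeat.
One more forces some (lot, grade) pair to hold 2, so 90 + 1 = 91.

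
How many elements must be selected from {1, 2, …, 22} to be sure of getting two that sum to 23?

12

Partition {1, …, 22} into 11 pairs: {1,22}, {2,21}, …, {11,12}.
Choosing 11 integers — say the integers 1 through 11 — takes one from each pair and avoids the property.
Choosing 12 forces two into the same pair by pigeonhole, and those sum to 23. So 12.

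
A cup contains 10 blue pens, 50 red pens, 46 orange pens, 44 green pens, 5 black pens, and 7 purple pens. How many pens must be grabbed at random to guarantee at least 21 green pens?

To avoid green pens as long as possible, exhaust the other 5 ink colors first.
The worst case draws every non-green pen first: 10 + 50 + 46 + 5 + 7 = 118.
The next 21 draws are then forced to be green, giving 118 + 21 = 139.

139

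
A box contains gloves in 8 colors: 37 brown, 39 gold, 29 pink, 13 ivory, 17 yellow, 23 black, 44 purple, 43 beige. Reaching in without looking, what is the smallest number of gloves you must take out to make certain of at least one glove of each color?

The hardest color to obtain is ivory: we could draw every other glove first — 245 − 13 = 232 gloves — without a single ivory one.
The next draw must be ivory, so 232 + 1 = 233.

233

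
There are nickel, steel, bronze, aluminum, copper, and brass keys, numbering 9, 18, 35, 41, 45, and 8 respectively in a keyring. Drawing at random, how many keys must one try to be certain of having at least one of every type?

149

The hardest type to obtain is brass: we could draw every other key first — 156 − 8 = 148 keys — without a single brass one.
The next draw must be brass, so 148 + 1 = 149.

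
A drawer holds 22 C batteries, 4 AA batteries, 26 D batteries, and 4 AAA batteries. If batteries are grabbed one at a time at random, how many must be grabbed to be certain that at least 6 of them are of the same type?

In the worst case we take at most 5 of each type, but all 4 AA and all 4 AAA (fewer than 5), giving 5 + 4 + 5 + 4 = 18.
One more battery then forces some type to 6, so 18 + 1 = 19.

19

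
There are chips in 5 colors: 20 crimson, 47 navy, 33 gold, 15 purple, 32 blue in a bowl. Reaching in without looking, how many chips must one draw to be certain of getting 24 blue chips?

139

The worst case draws every non-blue chip first: 20 + 47 + 33 + 15 = 115.
The next 24 draws are then forced to be blue, giving 115 + 24 = 139.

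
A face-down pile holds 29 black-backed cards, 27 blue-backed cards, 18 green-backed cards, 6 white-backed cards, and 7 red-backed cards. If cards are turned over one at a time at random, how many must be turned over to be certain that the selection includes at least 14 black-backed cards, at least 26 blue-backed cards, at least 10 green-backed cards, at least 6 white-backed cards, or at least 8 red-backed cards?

60

The worst case stops just short of every target: 13 black-backed, 25 blue-backed, 9 green-backed, 5 white-backed, 7 red-backed — 13 + 25 + 9 + 5 + 7 = 59 cards.
One more card must push some back color to its target, so 59 + 1 = 60.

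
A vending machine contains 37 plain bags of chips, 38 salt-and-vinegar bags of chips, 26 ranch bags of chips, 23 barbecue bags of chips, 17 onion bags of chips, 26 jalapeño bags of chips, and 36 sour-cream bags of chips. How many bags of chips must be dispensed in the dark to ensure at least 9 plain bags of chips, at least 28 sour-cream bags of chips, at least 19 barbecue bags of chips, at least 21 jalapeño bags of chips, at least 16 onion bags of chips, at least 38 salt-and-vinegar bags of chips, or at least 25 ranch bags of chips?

The worst case stops just short of every target: 8 plain, 37 salt-and-vinegar, 24 ranch, 18 barbecue, 15 onion, 20 jalapeño, 27 sour-cream — 8 + 37 + 24 + 18 + 15 + 20 + 27 = 149 bags of chips.
One more bag of chips must push some flavor to its target, so 149 + 1 = 150.

150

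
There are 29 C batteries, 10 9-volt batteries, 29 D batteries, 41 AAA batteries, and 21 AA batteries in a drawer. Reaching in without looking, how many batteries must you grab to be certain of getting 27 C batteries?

The worst case draws every non-C battery first: 10 + 29 + 41 + 21 = 101.
The next 27 draws are then forced to be C, giving 101 + 27 = 128.

128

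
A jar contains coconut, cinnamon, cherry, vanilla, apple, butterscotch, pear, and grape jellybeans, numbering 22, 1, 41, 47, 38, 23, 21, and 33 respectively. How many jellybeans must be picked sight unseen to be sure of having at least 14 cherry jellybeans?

The worst case draws every non-cherry jellybean first: 22 + 1 + 47 + 38 + 23 + 21 + 33 = 185.
The next 14 draws are then forced to be cherry, giving 185 + 14 = 199.

199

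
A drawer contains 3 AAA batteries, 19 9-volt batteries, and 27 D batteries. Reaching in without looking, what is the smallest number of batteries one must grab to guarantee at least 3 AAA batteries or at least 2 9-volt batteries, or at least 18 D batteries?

21

Each of the 3 types has its own threshold; avoid all of them simultaneously.
The worst case stops just short of every target: 2 AAA, 1 9-volt, 17 D — 2 + 1 + 17 = 20 batteries.
One more battery must push some type to its target, so 20 + 1 = 21.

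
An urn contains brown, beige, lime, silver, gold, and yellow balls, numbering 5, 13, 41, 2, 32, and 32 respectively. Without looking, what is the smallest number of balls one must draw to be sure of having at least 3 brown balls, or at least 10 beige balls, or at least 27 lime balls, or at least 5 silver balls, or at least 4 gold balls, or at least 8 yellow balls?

Each of the 6 colors has its own threshold; avoid all of them simultaneously.
The worst case stops just short of every target: 2 brown, 9 beige, 26 lime, all 2 silver, 3 gold, 7 yellow — 2 + 9 + 26 + 2 + 3 + 7 = 49 balls.
One more ball must push some color to its target, so 49 + 1 = 50.

50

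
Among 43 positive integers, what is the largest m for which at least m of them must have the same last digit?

5

If each of the 10 possible last digits held at most 4, the total would be at most 10 × 4 = 40 < 43, a contradiction.
So at least one holds ⌈43/10⌉ = 5.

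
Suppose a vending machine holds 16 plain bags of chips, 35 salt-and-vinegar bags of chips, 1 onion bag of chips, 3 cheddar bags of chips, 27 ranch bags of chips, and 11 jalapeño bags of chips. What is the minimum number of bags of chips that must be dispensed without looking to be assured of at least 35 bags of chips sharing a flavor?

In the worst case we take at most 34 of each flavor, but all 16 plain, all 1 onion, all 3 cheddar, all 27 ranch, and all 11 jalapeño (fewer than 34), giving 16 + 34 + 1 + 3 + 27 + 11 = 92.
One more bag of chips then forces some flavor to 35, so 92 + 1 = 93.

93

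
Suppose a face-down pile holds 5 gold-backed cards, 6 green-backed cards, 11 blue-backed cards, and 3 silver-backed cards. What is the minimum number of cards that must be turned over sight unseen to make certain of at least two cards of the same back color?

The worst case takes 1 card of each back color without reaching 2 of any: 4 × 1 = 4.
The next card must bring some back color to 2, so 4 + 1 = 5.

5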